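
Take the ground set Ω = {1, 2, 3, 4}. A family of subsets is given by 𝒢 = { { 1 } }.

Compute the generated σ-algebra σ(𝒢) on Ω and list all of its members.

Start: 𝒢 ∪ {∅, Ω} = { {}, { 1 }, Ω }.
Step 1. New:
  { 2, 3, 4 }  = Ω∖{ 1 }
  — 4 sets.
Step 2 adds nothing — fixpoint reached.

|σ(𝒢)| = 4.  σ(𝒢) = { {}, { 1 }, { 2, 3, 4 }, Ω }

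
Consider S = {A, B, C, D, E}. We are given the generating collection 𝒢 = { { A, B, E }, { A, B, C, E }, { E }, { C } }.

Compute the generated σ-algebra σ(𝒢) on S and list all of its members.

Answer: σ(𝒢) = { {}, { C }, { D }, { E }, { A, B }, { C, D }, { C, E }, { D, E }, { A, B, C }, { A, B, D }, { A, B, E }, { C, D, E }, { A, B, C, D }, { A, B, C, E }, { A, B, D, E }, S }

Check:
Start: 𝒢 ∪ {∅, S} = { {}, { C }, { E }, { A, B, E }, { A, B, C, E }, S }.
Step 1. New:
  { D }  = { A, B, C, E }ᶜ
  { C, D }  = { A, B, E }ᶜ
  { C, E }  = { C } ∪ { E }
  { A, B, C, D }  = { E }ᶜ
  { A, B, D, E }  = { C }ᶜ
  — 11 sets.
Step 2. New:
  { D, E }  = { E } ∪ { D }
  { A, B, D }  = { C, E }ᶜ
  { C, D, E }  = { C, D } ∪ { E }
  — 14 sets.
Step 3: +2 →
  { A, B }  = { C, D, E }ᶜ
  { A, B, C }  = { D, E }ᶜ
  — 16 sets.
Step 4: stable.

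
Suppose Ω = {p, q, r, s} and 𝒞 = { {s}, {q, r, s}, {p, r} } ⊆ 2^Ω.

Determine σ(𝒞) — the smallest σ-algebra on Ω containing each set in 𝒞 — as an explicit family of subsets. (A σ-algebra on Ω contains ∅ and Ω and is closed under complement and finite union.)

Answer: σ(𝒞) = { {}, {p}, {q}, {r}, {s}, {p, q}, {p, r}, {p, s}, {q, r}, {q, s}, {r, s}, {p, q, r}, {p, q, s}, {p, r, s}, {q, r, s}, Ω }

Working:
Initial family (5 sets): { {}, {s}, {p, r}, {q, r, s}, Ω }.
Round 1 (4 new):
  {p}  = complement {q, r, s}
  {q, s}  = complement {p, r}
  {p, q, r}  = complement {s}
  {p, r, s}  = {p, r} ∪ {s}
Round 2. New:
  {q}  = complement {p, r, s}
  {p, s}  = {s} ∪ {p}
  {p, q, s}  = {q, s} ∪ {p}
Round 3: +3 →
  {r}  = complement {p, q, s}
  {p, q}  = {q} ∪ {p}
  {q, r}  = complement {p, s}
Round 4: +1 →
  {r, s}  = complement {p, q}
Round 5: stable.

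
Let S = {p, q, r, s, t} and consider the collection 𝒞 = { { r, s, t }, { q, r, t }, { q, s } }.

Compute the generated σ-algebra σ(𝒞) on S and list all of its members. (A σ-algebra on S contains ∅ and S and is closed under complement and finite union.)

Answer: σ(𝒞) = { {}, { p }, { q }, { s }, { p, q }, { p, s }, { q, s }, { r, t }, { p, q, s }, { p, r, t }, { q, r, t }, { r, s, t }, { p, q, r, t }, { p, r, s, t }, { q, r, s, t }, S }

Check:
Initial family (5 sets): { {}, { q, s }, { q, r, t }, { r, s, t }, S }.
Pass 1 adds 4:
  { p, q }  = { r, s, t }ᶜ
  { p, s }  = { q, r, t }ᶜ
  { p, r, t }  = { q, s }ᶜ
  { q, r, s, t }  = { r, s, t } ∪ { q, r, t }
  (now 9)
Pass 2 (4 new):
  { p }  = { q, r, s, t }ᶜ
  { p, q, s }  = { p, q } ∪ { p, s }
  { p, q, r, t }  = { p, q } ∪ { p, r, t }
  { p, r, s, t }  = { r, s, t } ∪ { p, r, t }
  (now 13)
Pass 3 adds 3:
  { q }  = { p, r, s, t }ᶜ
  { s }  = { p, q, r, t }ᶜ
  { r, t }  = { p, q, s }ᶜ
  (now 16)
After Pass 4 the family is unchanged; done.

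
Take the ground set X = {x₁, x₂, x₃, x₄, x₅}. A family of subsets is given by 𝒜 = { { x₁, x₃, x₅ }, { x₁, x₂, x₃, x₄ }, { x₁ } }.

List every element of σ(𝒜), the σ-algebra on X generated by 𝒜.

σ(𝒜) (16 sets): { {}, { x₁ }, { x₃ }, { x₅ }, { x₁, x₃ }, { x₁, x₅ }, { x₂, x₄ }, { x₃, x₅ }, { x₁, x₂, x₄ }, { x₁, x₃, x₅ }, { x₂, x₃, x₄ }, { x₂, x₄, x₅ }, { x₁, x₂, x₃, x₄ }, { x₁, x₂, x₄, x₅ }, { x₂, x₃, x₄, x₅ }, X }

Trace:
Start: 𝒜 ∪ {∅, X} = { {}, { x₁ }, { x₁, x₃, x₅ }, { x₁, x₂, x₃, x₄ }, X }.
Iteration 1. New:
  { x₅ }  = ᶜ of { x₁, x₂, x₃, x₄ }
  { x₂, x₄ }  = ᶜ of { x₁, x₃, x₅ }
  { x₂, x₃, x₄, x₅ }  = ᶜ of { x₁ }
  (now 8)
Iteration 2. New:
  { x₁, x₅ }  = { x₅ } ∪ { x₁ }
  { x₁, x₂, x₄ }  = { x₂, x₄ } ∪ { x₁ }
  { x₂, x₄, x₅ }  = { x₂, x₄ } ∪ { x₅ }
  (now 11)
Iteration 3. New:
  { x₁, x₃ }  = ᶜ of { x₂, x₄, x₅ }
  { x₃, x₅ }  = ᶜ of { x₁, x₂, x₄ }
  { x₂, x₃, x₄ }  = ᶜ of { x₁, x₅ }
  { x₁, x₂, x₄, x₅ }  = { x₁, x₅ } ∪ { x₁, x₂, x₄ }
  (now 15)
Iteration 4 (1 new):
  { x₃ }  = ᶜ of { x₁, x₂, x₄, x₅ }
  (now 16)
Iteration 5 adds nothing — fixpoint reached.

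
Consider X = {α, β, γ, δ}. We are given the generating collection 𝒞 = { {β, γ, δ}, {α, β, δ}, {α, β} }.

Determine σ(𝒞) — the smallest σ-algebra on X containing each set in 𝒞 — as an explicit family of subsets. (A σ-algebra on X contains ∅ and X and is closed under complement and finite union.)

Initial family (5 sets): { ∅, {α, β}, {α, β, δ}, {β, γ, δ}, X }.
Iteration 1: +3 →
  {α}  = {β, γ, δ}ᶜ
  {γ}  = {α, β, δ}ᶜ
  {γ, δ}  = {α, β}ᶜ
  [8 total]
Iteration 2 (3 new):
  {α, γ}  = {γ} ∪ {α}
  {α, β, γ}  = {γ} ∪ {α, β}
  {α, γ, δ}  = {γ, δ} ∪ {α}
  [11 total]
Iteration 3: +3 →
  {β}  = {α, γ, δ}ᶜ
  {δ}  = {α, β, γ}ᶜ
  {β, δ}  = {α, γ}ᶜ
  [14 total]
Iteration 4. New:
  {α, δ}  = {δ} ∪ {α}
  {β, γ}  = {γ} ∪ {β}
  [16 total]
Iteration 5 adds nothing — fixpoint reached.

σ(𝒞) = { ∅, {α}, {β}, {γ}, {δ}, {α, β}, {α, γ}, {α, δ}, {β, γ}, {β, δ}, {γ, δ}, {α, β, γ}, {α, β, δ}, {α, γ, δ}, {β, γ, δ}, X }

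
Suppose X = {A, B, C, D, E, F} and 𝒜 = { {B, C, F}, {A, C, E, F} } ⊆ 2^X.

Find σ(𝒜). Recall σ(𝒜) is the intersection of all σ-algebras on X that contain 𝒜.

Start: 𝒜 ∪ {∅, X} = { ∅, {B, C, F}, {A, C, E, F}, X }.
Pass 1 adds 3:
  {B, D}  = X∖{A, C, E, F}
  {A, D, E}  = X∖{B, C, F}
  {A, B, C, E, F}  = {B, C, F} ∪ {A, C, E, F}
  |family| = 7
Pass 2 (4 new):
  {D}  = X∖{A, B, C, E, F}
  {A, B, D, E}  = {A, D, E} ∪ {B, D}
  {B, C, D, F}  = {B, C, F} ∪ {B, D}
  {A, C, D, E, F}  = {A, D, E} ∪ {A, C, E, F}
  |family| = 11
Pass 3: 3 new —
  {B}  = X∖{A, C, D, E, F}
  {A, E}  = X∖{B, C, D, F}
  {C, F}  = X∖{A, B, D, E}
  |family| = 14
Pass 4: 2 new —
  {A, B, E}  = {A, E} ∪ {B}
  {C, D, F}  = {C, F} ∪ {D}
  |family| = 16
Pass 5: stable.

Hence σ(𝒜) has 16 members: { ∅, {B}, {D}, {A, E}, {B, D}, {C, F}, {A, B, E}, {A, D, E}, {B, C, F}, {C, D, F}, {A, B, D, E}, {A, C, E, F}, {B, C, D, F}, {A, B, C, E, F}, {A, C, D, E, F}, X }.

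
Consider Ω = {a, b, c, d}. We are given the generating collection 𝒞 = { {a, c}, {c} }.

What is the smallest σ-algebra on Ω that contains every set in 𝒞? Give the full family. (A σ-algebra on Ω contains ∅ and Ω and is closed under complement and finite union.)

σ(𝒞) = { {}, {a}, {c}, {a, c}, {b, d}, {a, b, d}, {b, c, d}, Ω }

Check:
Begin from { {}, {c}, {a, c}, Ω } (that is, 𝒞 plus ∅ and Ω).
Iteration 1: 2 new —
  {b, d}  = complement {a, c}
  {a, b, d}  = complement {c}
  — 6 sets.
Iteration 2: +1 →
  {b, c, d}  = {c} ∪ {b, d}
  — 7 sets.
Iteration 3: +1 →
  {a}  = complement {b, c, d}
  — 8 sets.
Iteration 4: stable.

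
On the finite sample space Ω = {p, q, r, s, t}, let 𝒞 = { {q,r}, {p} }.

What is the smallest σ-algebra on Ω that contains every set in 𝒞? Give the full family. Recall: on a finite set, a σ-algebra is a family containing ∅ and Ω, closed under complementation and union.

Initial family (4 sets): { ∅, {p}, {q,r}, Ω }.
Pass 1: +3 →
  {p,q,r}  = {q,r} ∪ {p}
  {p,s,t}  = complement {q,r}
  {q,r,s,t}  = complement {p}
  |family| = 7
Pass 2. New:
  {s,t}  = complement {p,q,r}
  |family| = 8
Pass 3: stable.

Hence σ(𝒞) has 8 members: { ∅, {p}, {q,r}, {s,t}, {p,q,r}, {p,s,t}, {q,r,s,t}, Ω }.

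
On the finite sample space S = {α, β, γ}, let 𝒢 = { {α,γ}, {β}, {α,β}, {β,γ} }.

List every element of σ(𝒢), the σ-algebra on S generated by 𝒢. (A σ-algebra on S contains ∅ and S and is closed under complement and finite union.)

Take S₀ = 𝒢 ∪ {∅, S} = { {}, {β}, {α,β}, {α,γ}, {β,γ}, S }.
Pass 1 (2 new):
  {α}  = complement {β,γ}
  {γ}  = complement {α,β}
  |family| = 8
Pass 2: closed — nothing new.

Therefore σ(𝒢) = { {}, {α}, {β}, {γ}, {α,β}, {α,γ}, {β,γ}, S } (|σ(𝒢)| = 8).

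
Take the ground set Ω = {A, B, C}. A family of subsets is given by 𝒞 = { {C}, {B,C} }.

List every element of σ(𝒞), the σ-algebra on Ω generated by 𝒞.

Answer: σ(𝒞) = { ∅, {A}, {B}, {C}, {A,B}, {A,C}, {B,C}, Ω }

Derivation:
Take S₀ = 𝒞 ∪ {∅, Ω} = { ∅, {C}, {B,C}, Ω }.
Step 1: 2 new —
  {A}  = complement {B,C}
  {A,B}  = complement {C}
Step 2: 1 new —
  {A,C}  = {C} ∪ {A}
Step 3: +1 →
  {B}  = complement {A,C}
Step 4: already closed under ᶜ and ∪.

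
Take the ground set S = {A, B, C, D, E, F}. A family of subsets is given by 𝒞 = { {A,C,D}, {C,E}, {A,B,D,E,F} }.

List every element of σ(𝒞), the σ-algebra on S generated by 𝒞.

σ(𝒞) (16 sets): { {}, {C}, {E}, {A,D}, {B,F}, {C,E}, {A,C,D}, {A,D,E}, {B,C,F}, {B,E,F}, {A,B,D,F}, {A,C,D,E}, {B,C,E,F}, {A,B,C,D,F}, {A,B,D,E,F}, S }

Derivation:
Start: 𝒞 ∪ {∅, S} = { {}, {C,E}, {A,C,D}, {A,B,D,E,F}, S }.
Round 1: +4 →
  {C}  = {A,B,D,E,F}ᶜ
  {B,E,F}  = {A,C,D}ᶜ
  {A,B,D,F}  = {C,E}ᶜ
  {A,C,D,E}  = {A,C,D} ∪ {C,E}
Round 2 adds 3:
  {B,F}  = {A,C,D,E}ᶜ
  {B,C,E,F}  = {B,E,F} ∪ {C}
  {A,B,C,D,F}  = {A,B,D,F} ∪ {C}
Round 3: +3 →
  {E}  = {A,B,C,D,F}ᶜ
  {A,D}  = {B,C,E,F}ᶜ
  {B,C,F}  = {C} ∪ {B,F}
Round 4: 1 new —
  {A,D,E}  = {B,C,F}ᶜ
Round 5: already closed under ᶜ and ∪.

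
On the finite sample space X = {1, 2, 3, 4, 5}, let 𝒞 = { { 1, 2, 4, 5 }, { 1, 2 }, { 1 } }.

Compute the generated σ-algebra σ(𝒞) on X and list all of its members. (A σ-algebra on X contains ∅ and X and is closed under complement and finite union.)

Initial family (5 sets): { ∅, { 1 }, { 1, 2 }, { 1, 2, 4, 5 }, X }.
Round 1. New:
  { 3 }  = { 1, 2, 4, 5 }ᶜ
  { 3, 4, 5 }  = { 1, 2 }ᶜ
  { 2, 3, 4, 5 }  = { 1 }ᶜ
Round 2. New:
  { 1, 3 }  = { 3 } ∪ { 1 }
  { 1, 2, 3 }  = { 3 } ∪ { 1, 2 }
  { 1, 3, 4, 5 }  = { 3, 4, 5 } ∪ { 1 }
Round 3 adds 3:
  { 2 }  = { 1, 3, 4, 5 }ᶜ
  { 4, 5 }  = { 1, 2, 3 }ᶜ
  { 2, 4, 5 }  = { 1, 3 }ᶜ
Round 4. New:
  { 2, 3 }  = { 3 } ∪ { 2 }
  { 1, 4, 5 }  = { 4, 5 } ∪ { 1 }
Round 5: closed — nothing new.

Hence σ(𝒞) has 16 members: { ∅, { 1 }, { 2 }, { 3 }, { 1, 2 }, { 1, 3 }, { 2, 3 }, { 4, 5 }, { 1, 2, 3 }, { 1, 4, 5 }, { 2, 4, 5 }, { 3, 4, 5 }, { 1, 2, 4, 5 }, { 1, 3, 4, 5 }, { 2, 3, 4, 5 }, X }.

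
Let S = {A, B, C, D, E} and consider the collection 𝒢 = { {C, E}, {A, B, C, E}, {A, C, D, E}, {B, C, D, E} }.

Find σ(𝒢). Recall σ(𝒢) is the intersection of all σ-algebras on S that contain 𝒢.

σ(𝒢) (16 sets): { {}, {A}, {B}, {D}, {A, B}, {A, D}, {B, D}, {C, E}, {A, B, D}, {A, C, E}, {B, C, E}, {C, D, E}, {A, B, C, E}, {A, C, D, E}, {B, C, D, E}, S }

Derivation:
Seed the family with 𝒢 together with ∅ and S: { {}, {C, E}, {A, B, C, E}, {A, C, D, E}, {B, C, D, E}, S }.
Step 1 adds 4:
  {A}  = ᶜ of {B, C, D, E}
  {B}  = ᶜ of {A, C, D, E}
  {D}  = ᶜ of {A, B, C, E}
  {A, B, D}  = ᶜ of {C, E}
Step 2. New:
  {A, B}  = {B} ∪ {A}
  {A, D}  = {D} ∪ {A}
  {B, D}  = {B} ∪ {D}
  {A, C, E}  = {C, E} ∪ {A}
  {B, C, E}  = {B} ∪ {C, E}
  {C, D, E}  = {D} ∪ {C, E}
After Step 3 the family is unchanged; done.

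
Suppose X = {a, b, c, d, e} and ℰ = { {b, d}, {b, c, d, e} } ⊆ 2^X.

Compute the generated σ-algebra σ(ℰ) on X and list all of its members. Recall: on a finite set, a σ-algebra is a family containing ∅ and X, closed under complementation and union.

σ(ℰ) = { {}, {a}, {b, d}, {c, e}, {a, b, d}, {a, c, e}, {b, c, d, e}, X }

Derivation:
Seed the family with ℰ together with ∅ and X: { {}, {b, d}, {b, c, d, e}, X }.
Step 1: +2 →
  {a}  = ᶜ of {b, c, d, e}
  {a, c, e}  = ᶜ of {b, d}
  (now 6)
Step 2 adds 1:
  {a, b, d}  = {b, d} ∪ {a}
  (now 7)
Step 3: 1 new —
  {c, e}  = ᶜ of {a, b, d}
  (now 8)
Step 4 adds nothing — fixpoint reached.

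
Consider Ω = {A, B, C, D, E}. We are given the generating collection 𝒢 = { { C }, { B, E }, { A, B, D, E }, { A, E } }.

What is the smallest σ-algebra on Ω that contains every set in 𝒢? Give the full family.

Seed the family with 𝒢 together with ∅ and Ω: { ∅, { C }, { A, E }, { B, E }, { A, B, D, E }, Ω }.
Iteration 1 (5 new):
  { A, B, E }  = { B, E } ∪ { A, E }
  { A, C, D }  = Ω∖{ B, E }
  { A, C, E }  = { C } ∪ { A, E }
  { B, C, D }  = Ω∖{ A, E }
  { B, C, E }  = { C } ∪ { B, E }
  |family| = 11
Iteration 2: 7 new —
  { A, D }  = Ω∖{ B, C, E }
  { B, D }  = Ω∖{ A, C, E }
  { C, D }  = Ω∖{ A, B, E }
  { A, B, C, D }  = { B, C, D } ∪ { A, C, D }
  { A, B, C, E }  = { B, E } ∪ { A, C, E }
  { A, C, D, E }  = { A, C, E } ∪ { A, C, D }
  { B, C, D, E }  = { B, E } ∪ { B, C, D }
  |family| = 18
Iteration 3. New:
  { A }  = Ω∖{ B, C, D, E }
  { B }  = Ω∖{ A, C, D, E }
  { D }  = Ω∖{ A, B, C, E }
  { E }  = Ω∖{ A, B, C, D }
  { A, B, D }  = { A, D } ∪ { B, D }
  { A, D, E }  = { A, D } ∪ { A, E }
  { B, D, E }  = { B, E } ∪ { B, D }
  |family| = 25
Iteration 4 (6 new):
  { A, B }  = { B } ∪ { A }
  { A, C }  = Ω∖{ B, D, E }
  { B, C }  = Ω∖{ A, D, E }
  { C, E }  = Ω∖{ A, B, D }
  { D, E }  = { E } ∪ { D }
  { C, D, E }  = { C, D } ∪ { E }
  |family| = 31
Iteration 5. New:
  { A, B, C }  = Ω∖{ D, E }
  |family| = 32
After Iteration 6 the family is unchanged; done.

|σ(𝒢)| = 32.  σ(𝒢) = { ∅, { A }, { B }, { C }, { D }, { E }, { A, B }, { A, C }, { A, D }, { A, E }, { B, C }, { B, D }, { B, E }, { C, D }, { C, E }, { D, E }, { A, B, C }, { A, B, D }, { A, B, E }, { A, C, D }, { A, C, E }, { A, D, E }, { B, C, D }, { B, C, E }, { B, D, E }, { C, D, E }, { A, B, C, D }, { A, B, C, E }, { A, B, D, E }, { A, C, D, E }, { B, C, D, E }, Ω }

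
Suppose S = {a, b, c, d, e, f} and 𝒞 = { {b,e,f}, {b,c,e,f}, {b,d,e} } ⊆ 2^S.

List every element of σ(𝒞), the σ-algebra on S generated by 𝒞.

Initial family (5 sets): { {}, {b,d,e}, {b,e,f}, {b,c,e,f}, S }.
Round 1 (5 new):
  {a,d}  = complement {b,c,e,f}
  {a,c,d}  = complement {b,e,f}
  {a,c,f}  = complement {b,d,e}
  {b,d,e,f}  = {b,e,f} ∪ {b,d,e}
  {b,c,d,e,f}  = {b,c,e,f} ∪ {b,d,e}
  — 10 sets.
Round 2. New:
  {a}  = complement {b,c,d,e,f}
  {a,c}  = complement {b,d,e,f}
  {a,b,d,e}  = {a,d} ∪ {b,d,e}
  {a,c,d,f}  = {a,c,f} ∪ {a,c,d}
  {a,b,c,d,e}  = {a,c,d} ∪ {b,d,e}
  {a,b,c,e,f}  = {a,c,f} ∪ {b,c,e,f}
  {a,b,d,e,f}  = {b,e,f} ∪ {a,d}
  — 17 sets.
Round 3: +6 →
  {c}  = complement {a,b,d,e,f}
  {d}  = complement {a,b,c,e,f}
  {f}  = complement {a,b,c,d,e}
  {b,e}  = complement {a,c,d,f}
  {c,f}  = complement {a,b,d,e}
  {a,b,e,f}  = {b,e,f} ∪ {a}
  — 23 sets.
Round 4. New:
  {a,f}  = {a} ∪ {f}
  {c,d}  = complement {a,b,e,f}
  {d,f}  = {f} ∪ {d}
  {a,b,e}  = {b,e} ∪ {a}
  {a,d,f}  = {f} ∪ {a,d}
  {b,c,e}  = {b,e} ∪ {c}
  {c,d,f}  = {c,f} ∪ {d}
  {a,b,c,e}  = {b,e} ∪ {a,c}
  {b,c,d,e}  = {c} ∪ {b,d,e}
  — 32 sets.
Round 5: stable.

σ(𝒞) = { {}, {a}, {c}, {d}, {f}, {a,c}, {a,d}, {a,f}, {b,e}, {c,d}, {c,f}, {d,f}, {a,b,e}, {a,c,d}, {a,c,f}, {a,d,f}, {b,c,e}, {b,d,e}, {b,e,f}, {c,d,f}, {a,b,c,e}, {a,b,d,e}, {a,b,e,f}, {a,c,d,f}, {b,c,d,e}, {b,c,e,f}, {b,d,e,f}, {a,b,c,d,e}, {a,b,c,e,f}, {a,b,d,e,f}, {b,c,d,e,f}, S }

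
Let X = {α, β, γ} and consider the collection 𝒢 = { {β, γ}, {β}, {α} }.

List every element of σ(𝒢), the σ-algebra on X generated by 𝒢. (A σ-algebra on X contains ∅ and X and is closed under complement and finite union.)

Answer: σ(𝒢) = { {}, {α}, {β}, {γ}, {α, β}, {α, γ}, {β, γ}, X }

Check:
Begin from { {}, {α}, {β}, {β, γ}, X } (that is, 𝒢 plus ∅ and X).
Pass 1 adds 2:
  {α, β}  = {β} ∪ {α}
  {α, γ}  = X∖{β}
  [7 total]
Pass 2. New:
  {γ}  = X∖{α, β}
  [8 total]
Pass 3 adds nothing — fixpoint reached.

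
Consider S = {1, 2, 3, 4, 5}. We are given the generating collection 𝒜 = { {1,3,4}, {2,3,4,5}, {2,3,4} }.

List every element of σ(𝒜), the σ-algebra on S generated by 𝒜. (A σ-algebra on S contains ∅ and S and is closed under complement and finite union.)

Seed the family with 𝒜 together with ∅ and S: { {}, {1,3,4}, {2,3,4}, {2,3,4,5}, S }.
Step 1: 4 new —
  {1}  = complement {2,3,4,5}
  {1,5}  = complement {2,3,4}
  {2,5}  = complement {1,3,4}
  {1,2,3,4}  = {1,3,4} ∪ {2,3,4}
Step 2 (3 new):
  {5}  = complement {1,2,3,4}
  {1,2,5}  = {2,5} ∪ {1,5}
  {1,3,4,5}  = {1,3,4} ∪ {1,5}
Step 3 adds 2:
  {2}  = complement {1,3,4,5}
  {3,4}  = complement {1,2,5}
Step 4: +2 →
  {1,2}  = {2} ∪ {1}
  {3,4,5}  = {3,4} ∪ {5}
Step 5: closed — nothing new.

|σ(𝒜)| = 16.  σ(𝒜) = { {}, {1}, {2}, {5}, {1,2}, {1,5}, {2,5}, {3,4}, {1,2,5}, {1,3,4}, {2,3,4}, {3,4,5}, {1,2,3,4}, {1,3,4,5}, {2,3,4,5}, S }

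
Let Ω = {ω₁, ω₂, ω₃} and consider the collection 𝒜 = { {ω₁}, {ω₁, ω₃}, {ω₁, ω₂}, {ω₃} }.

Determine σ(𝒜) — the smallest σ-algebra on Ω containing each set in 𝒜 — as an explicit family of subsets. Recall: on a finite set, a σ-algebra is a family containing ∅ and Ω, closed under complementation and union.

σ(𝒜) = { ∅, {ω₁}, {ω₂}, {ω₃}, {ω₁, ω₂}, {ω₁, ω₃}, {ω₂, ω₃}, Ω }

Derivation:
Initial family (6 sets): { ∅, {ω₁}, {ω₃}, {ω₁, ω₂}, {ω₁, ω₃}, Ω }.
Iteration 1: +2 →
  {ω₂}  = complement {ω₁, ω₃}
  {ω₂, ω₃}  = complement {ω₁}
After Iteration 2 the family is unchanged; done.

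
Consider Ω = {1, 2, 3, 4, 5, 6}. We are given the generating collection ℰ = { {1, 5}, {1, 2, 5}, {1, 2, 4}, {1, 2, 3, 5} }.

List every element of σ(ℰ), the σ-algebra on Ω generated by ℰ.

Take S₀ = ℰ ∪ {∅, Ω} = { {}, {1, 5}, {1, 2, 4}, {1, 2, 5}, {1, 2, 3, 5}, Ω }.
Round 1 adds 6:
  {4, 6}  = Ω∖{1, 2, 3, 5}
  {3, 4, 6}  = Ω∖{1, 2, 5}
  {3, 5, 6}  = Ω∖{1, 2, 4}
  {1, 2, 4, 5}  = {1, 2, 5} ∪ {1, 2, 4}
  {2, 3, 4, 6}  = Ω∖{1, 5}
  {1, 2, 3, 4, 5}  = {1, 2, 3, 5} ∪ {1, 2, 4}
  — 12 sets.
Round 2 adds 11:
  {6}  = Ω∖{1, 2, 3, 4, 5}
  {3, 6}  = Ω∖{1, 2, 4, 5}
  {1, 2, 4, 6}  = {1, 2, 4} ∪ {4, 6}
  {1, 3, 5, 6}  = {3, 5, 6} ∪ {1, 5}
  {1, 4, 5, 6}  = {1, 5} ∪ {4, 6}
  {3, 4, 5, 6}  = {3, 5, 6} ∪ {3, 4, 6}
  {1, 2, 3, 4, 6}  = {1, 2, 4} ∪ {2, 3, 4, 6}
  {1, 2, 3, 5, 6}  = {1, 2, 5} ∪ {3, 5, 6}
  {1, 2, 4, 5, 6}  = {1, 2, 4, 5} ∪ {4, 6}
  {1, 3, 4, 5, 6}  = {1, 5} ∪ {3, 4, 6}
  {2, 3, 4, 5, 6}  = {2, 3, 4, 6} ∪ {3, 5, 6}
  — 23 sets.
Round 3 adds 11:
  {1}  = Ω∖{2, 3, 4, 5, 6}
  {2}  = Ω∖{1, 3, 4, 5, 6}
  {3}  = Ω∖{1, 2, 4, 5, 6}
  {4}  = Ω∖{1, 2, 3, 5, 6}
  {5}  = Ω∖{1, 2, 3, 4, 6}
  {1, 2}  = Ω∖{3, 4, 5, 6}
  {2, 3}  = Ω∖{1, 4, 5, 6}
  {2, 4}  = Ω∖{1, 3, 5, 6}
  {3, 5}  = Ω∖{1, 2, 4, 6}
  {1, 5, 6}  = {1, 5} ∪ {6}
  {1, 2, 5, 6}  = {6} ∪ {1, 2, 5}
  — 34 sets.
Round 4: 26 new —
  {1, 3}  = {1} ∪ {3}
  {1, 4}  = {1} ∪ {4}
  {1, 6}  = {1} ∪ {6}
  {2, 5}  = {2} ∪ {5}
  {2, 6}  = {2} ∪ {6}
  {3, 4}  = Ω∖{1, 2, 5, 6}
  {4, 5}  = {5} ∪ {4}
  {5, 6}  = {6} ∪ {5}
  {1, 2, 3}  = {1, 2} ∪ {3}
  {1, 2, 6}  = {1, 2} ∪ {6}
  {1, 3, 5}  = {1} ∪ {3, 5}
  {1, 3, 6}  = {1} ∪ {3, 6}
  {1, 4, 5}  = {1, 5} ∪ {4}
  {1, 4, 6}  = {1} ∪ {4, 6}
  {2, 3, 4}  = Ω∖{1, 5, 6}
  {2, 3, 5}  = {2} ∪ {3, 5}
  {2, 3, 6}  = {2} ∪ {3, 6}
  {2, 4, 5}  = {5} ∪ {2, 4}
  {2, 4, 6}  = {2} ∪ {4, 6}
  {3, 4, 5}  = {4} ∪ {3, 5}
  {4, 5, 6}  = {5} ∪ {4, 6}
  {1, 2, 3, 4}  = {1, 2, 4} ∪ {3}
  {1, 2, 3, 6}  = {1, 2} ∪ {3, 6}
  {1, 3, 4, 6}  = {1} ∪ {3, 4, 6}
  {2, 3, 4, 5}  = {3, 5} ∪ {2, 4}
  {2, 3, 5, 6}  = {2} ∪ {3, 5, 6}
  — 60 sets.
Round 5. New:
  {1, 3, 4}  = {3, 4} ∪ {1, 4}
  {2, 5, 6}  = {2, 5} ∪ {5, 6}
  {1, 3, 4, 5}  = Ω∖{2, 6}
  {2, 4, 5, 6}  = Ω∖{1, 3}
  — 64 sets.
Round 6: closed — nothing new.

σ(ℰ) = { {}, {1}, {2}, {3}, {4}, {5}, {6}, {1, 2}, {1, 3}, {1, 4}, {1, 5}, {1, 6}, {2, 3}, {2, 4}, {2, 5}, {2, 6}, {3, 4}, {3, 5}, {3, 6}, {4, 5}, {4, 6}, {5, 6}, {1, 2, 3}, {1, 2, 4}, {1, 2, 5}, {1, 2, 6}, {1, 3, 4}, {1, 3, 5}, {1, 3, 6}, {1, 4, 5}, {1, 4, 6}, {1, 5, 6}, {2, 3, 4}, {2, 3, 5}, {2, 3, 6}, {2, 4, 5}, {2, 4, 6}, {2, 5, 6}, {3, 4, 5}, {3, 4, 6}, {3, 5, 6}, {4, 5, 6}, {1, 2, 3, 4}, {1, 2, 3, 5}, {1, 2, 3, 6}, {1, 2, 4, 5}, {1, 2, 4, 6}, {1, 2, 5, 6}, {1, 3, 4, 5}, {1, 3, 4, 6}, {1, 3, 5, 6}, {1, 4, 5, 6}, {2, 3, 4, 5}, {2, 3, 4, 6}, {2, 3, 5, 6}, {2, 4, 5, 6}, {3, 4, 5, 6}, {1, 2, 3, 4, 5}, {1, 2, 3, 4, 6}, {1, 2, 3, 5, 6}, {1, 2, 4, 5, 6}, {1, 3, 4, 5, 6}, {2, 3, 4, 5, 6}, Ω }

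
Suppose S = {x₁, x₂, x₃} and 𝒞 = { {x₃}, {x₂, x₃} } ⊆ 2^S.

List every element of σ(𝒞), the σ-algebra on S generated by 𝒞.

|σ(𝒞)| = 8.  σ(𝒞) = { {}, {x₁}, {x₂}, {x₃}, {x₁, x₂}, {x₁, x₃}, {x₂, x₃}, S }

Working:
Start: 𝒞 ∪ {∅, S} = { {}, {x₃}, {x₂, x₃}, S }.
Pass 1 adds 2:
  {x₁}  = complement {x₂, x₃}
  {x₁, x₂}  = complement {x₃}
  [6 total]
Pass 2. New:
  {x₁, x₃}  = {x₃} ∪ {x₁}
  [7 total]
Pass 3: 1 new —
  {x₂}  = complement {x₁, x₃}
  [8 total]
After Pass 4 the family is unchanged; done.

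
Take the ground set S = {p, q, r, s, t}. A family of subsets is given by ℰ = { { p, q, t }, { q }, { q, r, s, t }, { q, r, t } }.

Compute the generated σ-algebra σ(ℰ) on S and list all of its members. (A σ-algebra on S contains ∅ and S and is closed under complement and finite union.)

Begin from { {  }, { q }, { p, q, t }, { q, r, t }, { q, r, s, t }, S } (that is, ℰ plus ∅ and S).
Step 1: +5 →
  { p }  = complement { q, r, s, t }
  { p, s }  = complement { q, r, t }
  { r, s }  = complement { p, q, t }
  { p, q, r, t }  = { p, q, t } ∪ { q, r, t }
  { p, r, s, t }  = complement { q }
Step 2: +6 →
  { s }  = complement { p, q, r, t }
  { p, q }  = { q } ∪ { p }
  { p, q, s }  = { q } ∪ { p, s }
  { p, r, s }  = { r, s } ∪ { p, s }
  { q, r, s }  = { r, s } ∪ { q }
  { p, q, s, t }  = { p, q, t } ∪ { p, s }
Step 3: 7 new —
  { r }  = complement { p, q, s, t }
  { p, t }  = complement { q, r, s }
  { q, s }  = { s } ∪ { q }
  { q, t }  = complement { p, r, s }
  { r, t }  = complement { p, q, s }
  { r, s, t }  = complement { p, q }
  { p, q, r, s }  = { r, s } ∪ { p, q }
Step 4: +7 →
  { t }  = complement { p, q, r, s }
  { p, r }  = { r } ∪ { p }
  { q, r }  = { q } ∪ { r }
  { p, q, r }  = { p, q } ∪ { r }
  { p, r, t }  = complement { q, s }
  { p, s, t }  = { p, s } ∪ { p, t }
  { q, s, t }  = { q, t } ∪ { s }
Step 5: 1 new —
  { s, t }  = complement { p, q, r }
Step 6: no new sets; the family is a σ-algebra.

Therefore σ(ℰ) = { {  }, { p }, { q }, { r }, { s }, { t }, { p, q }, { p, r }, { p, s }, { p, t }, { q, r }, { q, s }, { q, t }, { r, s }, { r, t }, { s, t }, { p, q, r }, { p, q, s }, { p, q, t }, { p, r, s }, { p, r, t }, { p, s, t }, { q, r, s }, { q, r, t }, { q, s, t }, { r, s, t }, { p, q, r, s }, { p, q, r, t }, { p, q, s, t }, { p, r, s, t }, { q, r, s, t }, S } (|σ(ℰ)| = 32).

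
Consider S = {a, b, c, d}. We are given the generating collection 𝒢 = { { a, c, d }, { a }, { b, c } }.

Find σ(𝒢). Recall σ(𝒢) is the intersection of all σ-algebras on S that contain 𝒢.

Initial family (5 sets): { ∅, { a }, { b, c }, { a, c, d }, S }.
Round 1: 4 new —
  { b }  = ᶜ of { a, c, d }
  { a, d }  = ᶜ of { b, c }
  { a, b, c }  = { b, c } ∪ { a }
  { b, c, d }  = ᶜ of { a }
  |family| = 9
Round 2. New:
  { d }  = ᶜ of { a, b, c }
  { a, b }  = { b } ∪ { a }
  { a, b, d }  = { b } ∪ { a, d }
  |family| = 12
Round 3. New:
  { c }  = ᶜ of { a, b, d }
  { b, d }  = { d } ∪ { b }
  { c, d }  = ᶜ of { a, b }
  |family| = 15
Round 4: 1 new —
  { a, c }  = ᶜ of { b, d }
  |family| = 16
After Round 5 the family is unchanged; done.

Hence σ(𝒢) has 16 members: { ∅, { a }, { b }, { c }, { d }, { a, b }, { a, c }, { a, d }, { b, c }, { b, d }, { c, d }, { a, b, c }, { a, b, d }, { a, c, d }, { b, c, d }, S }.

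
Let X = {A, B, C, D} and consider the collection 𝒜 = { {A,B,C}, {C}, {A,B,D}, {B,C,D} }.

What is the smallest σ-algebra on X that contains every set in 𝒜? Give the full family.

σ(𝒜) (16 sets): { {}, {A}, {B}, {C}, {D}, {A,B}, {A,C}, {A,D}, {B,C}, {B,D}, {C,D}, {A,B,C}, {A,B,D}, {A,C,D}, {B,C,D}, X }

Trace:
Seed the family with 𝒜 together with ∅ and X: { {}, {C}, {A,B,C}, {A,B,D}, {B,C,D}, X }.
Round 1: 2 new —
  {A}  = X∖{B,C,D}
  {D}  = X∖{A,B,C}
  — 8 sets.
Round 2 (3 new):
  {A,C}  = {C} ∪ {A}
  {A,D}  = {D} ∪ {A}
  {C,D}  = {C} ∪ {D}
  — 11 sets.
Round 3. New:
  {A,B}  = X∖{C,D}
  {B,C}  = X∖{A,D}
  {B,D}  = X∖{A,C}
  {A,C,D}  = {C} ∪ {A,D}
  — 15 sets.
Round 4: +1 →
  {B}  = X∖{A,C,D}
  — 16 sets.
Round 5 adds nothing — fixpoint reached.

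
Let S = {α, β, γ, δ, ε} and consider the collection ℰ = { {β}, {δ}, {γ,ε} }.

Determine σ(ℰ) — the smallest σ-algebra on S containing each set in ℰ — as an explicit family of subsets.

Begin from { ∅, {β}, {δ}, {γ,ε}, S } (that is, ℰ plus ∅ and S).
Pass 1 (6 new):
  {β,δ}  = {δ} ∪ {β}
  {α,β,δ}  = ᶜ of {γ,ε}
  {β,γ,ε}  = {γ,ε} ∪ {β}
  {γ,δ,ε}  = {δ} ∪ {γ,ε}
  {α,β,γ,ε}  = ᶜ of {δ}
  {α,γ,δ,ε}  = ᶜ of {β}
  (now 11)
Pass 2. New:
  {α,β}  = ᶜ of {γ,δ,ε}
  {α,δ}  = ᶜ of {β,γ,ε}
  {α,γ,ε}  = ᶜ of {β,δ}
  {β,γ,δ,ε}  = {γ,δ,ε} ∪ {β}
  (now 15)
Pass 3. New:
  {α}  = ᶜ of {β,γ,δ,ε}
  (now 16)
Pass 4: closed — nothing new.

Hence σ(ℰ) has 16 members: { ∅, {α}, {β}, {δ}, {α,β}, {α,δ}, {β,δ}, {γ,ε}, {α,β,δ}, {α,γ,ε}, {β,γ,ε}, {γ,δ,ε}, {α,β,γ,ε}, {α,γ,δ,ε}, {β,γ,δ,ε}, S }.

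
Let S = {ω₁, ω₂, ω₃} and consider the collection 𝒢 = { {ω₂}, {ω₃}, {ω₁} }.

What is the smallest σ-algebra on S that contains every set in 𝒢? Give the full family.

Take S₀ = 𝒢 ∪ {∅, S} = { {}, {ω₁}, {ω₂}, {ω₃}, S }.
Step 1 adds 3:
  {ω₁,ω₂}  = ᶜ of {ω₃}
  {ω₁,ω₃}  = ᶜ of {ω₂}
  {ω₂,ω₃}  = ᶜ of {ω₁}
  — 8 sets.
Step 2 adds nothing — fixpoint reached.

Hence σ(𝒢) has 8 members: { {}, {ω₁}, {ω₂}, {ω₃}, {ω₁,ω₂}, {ω₁,ω₃}, {ω₂,ω₃}, S }.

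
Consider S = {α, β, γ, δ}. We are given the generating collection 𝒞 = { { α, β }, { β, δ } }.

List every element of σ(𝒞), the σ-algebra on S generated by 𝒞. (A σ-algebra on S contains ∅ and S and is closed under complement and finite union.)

Begin from { {}, { α, β }, { β, δ }, S } (that is, 𝒞 plus ∅ and S).
Step 1. New:
  { α, γ }  = ᶜ of { β, δ }
  { γ, δ }  = ᶜ of { α, β }
  { α, β, δ }  = { α, β } ∪ { β, δ }
Step 2: +4 →
  { γ }  = ᶜ of { α, β, δ }
  { α, β, γ }  = { α, β } ∪ { α, γ }
  { α, γ, δ }  = { γ, δ } ∪ { α, γ }
  { β, γ, δ }  = { γ, δ } ∪ { β, δ }
Step 3. New:
  { α }  = ᶜ of { β, γ, δ }
  { β }  = ᶜ of { α, γ, δ }
  { δ }  = ᶜ of { α, β, γ }
Step 4 adds 2:
  { α, δ }  = { δ } ∪ { α }
  { β, γ }  = { γ } ∪ { β }
Step 5: no new sets; the family is a σ-algebra.

Therefore σ(𝒞) = { {}, { α }, { β }, { γ }, { δ }, { α, β }, { α, γ }, { α, δ }, { β, γ }, { β, δ }, { γ, δ }, { α, β, γ }, { α, β, δ }, { α, γ, δ }, { β, γ, δ }, S } (|σ(𝒞)| = 16).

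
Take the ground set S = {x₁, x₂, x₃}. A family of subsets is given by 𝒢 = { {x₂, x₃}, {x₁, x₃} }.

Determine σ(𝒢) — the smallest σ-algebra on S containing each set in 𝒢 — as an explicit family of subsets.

Answer: σ(𝒢) = { {}, {x₁}, {x₂}, {x₃}, {x₁, x₂}, {x₁, x₃}, {x₂, x₃}, S }

Check:
Start: 𝒢 ∪ {∅, S} = { {}, {x₁, x₃}, {x₂, x₃}, S }.
Iteration 1: +2 →
  {x₁}  = S∖{x₂, x₃}
  {x₂}  = S∖{x₁, x₃}
Iteration 2: +1 →
  {x₁, x₂}  = {x₂} ∪ {x₁}
Iteration 3. New:
  {x₃}  = S∖{x₁, x₂}
Iteration 4 adds nothing — fixpoint reached.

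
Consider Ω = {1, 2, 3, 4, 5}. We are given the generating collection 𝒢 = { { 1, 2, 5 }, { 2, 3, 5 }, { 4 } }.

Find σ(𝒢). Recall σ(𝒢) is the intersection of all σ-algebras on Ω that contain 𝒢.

Start: 𝒢 ∪ {∅, Ω} = { {  }, { 4 }, { 1, 2, 5 }, { 2, 3, 5 }, Ω }.
Pass 1: +5 →
  { 1, 4 }  = Ω∖{ 2, 3, 5 }
  { 3, 4 }  = Ω∖{ 1, 2, 5 }
  { 1, 2, 3, 5 }  = Ω∖{ 4 }
  { 1, 2, 4, 5 }  = { 1, 2, 5 } ∪ { 4 }
  { 2, 3, 4, 5 }  = { 2, 3, 5 } ∪ { 4 }
Pass 2 adds 3:
  { 1 }  = Ω∖{ 2, 3, 4, 5 }
  { 3 }  = Ω∖{ 1, 2, 4, 5 }
  { 1, 3, 4 }  = { 3, 4 } ∪ { 1, 4 }
Pass 3: 2 new —
  { 1, 3 }  = { 3 } ∪ { 1 }
  { 2, 5 }  = Ω∖{ 1, 3, 4 }
Pass 4 (1 new):
  { 2, 4, 5 }  = Ω∖{ 1, 3 }
After Pass 5 the family is unchanged; done.

|σ(𝒢)| = 16.  σ(𝒢) = { {  }, { 1 }, { 3 }, { 4 }, { 1, 3 }, { 1, 4 }, { 2, 5 }, { 3, 4 }, { 1, 2, 5 }, { 1, 3, 4 }, { 2, 3, 5 }, { 2, 4, 5 }, { 1, 2, 3, 5 }, { 1, 2, 4, 5 }, { 2, 3, 4, 5 }, Ω }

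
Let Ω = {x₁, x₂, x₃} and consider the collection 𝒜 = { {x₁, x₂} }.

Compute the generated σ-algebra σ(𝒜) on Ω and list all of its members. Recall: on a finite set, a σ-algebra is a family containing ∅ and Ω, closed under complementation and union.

Take S₀ = 𝒜 ∪ {∅, Ω} = { ∅, {x₁, x₂}, Ω }.
Pass 1. New:
  {x₃}  = ᶜ of {x₁, x₂}
Pass 2 adds nothing — fixpoint reached.

Therefore σ(𝒜) = { ∅, {x₃}, {x₁, x₂}, Ω } (|σ(𝒜)| = 4).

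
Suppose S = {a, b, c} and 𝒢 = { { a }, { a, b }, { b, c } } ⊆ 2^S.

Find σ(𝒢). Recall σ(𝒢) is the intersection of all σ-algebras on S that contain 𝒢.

Take S₀ = 𝒢 ∪ {∅, S} = { {}, { a }, { a, b }, { b, c }, S }.
Iteration 1 adds 1:
  { c }  = ᶜ of { a, b }
  [6 total]
Iteration 2. New:
  { a, c }  = { c } ∪ { a }
  [7 total]
Iteration 3 adds 1:
  { b }  = ᶜ of { a, c }
  [8 total]
Iteration 4 adds nothing — fixpoint reached.

Hence σ(𝒢) has 8 members: { {}, { a }, { b }, { c }, { a, b }, { a, c }, { b, c }, S }.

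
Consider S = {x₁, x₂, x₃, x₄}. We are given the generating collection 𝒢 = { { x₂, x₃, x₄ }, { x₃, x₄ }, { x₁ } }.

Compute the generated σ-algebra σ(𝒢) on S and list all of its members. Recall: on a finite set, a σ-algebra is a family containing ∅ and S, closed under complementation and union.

σ(𝒢) = { {}, { x₁ }, { x₂ }, { x₁, x₂ }, { x₃, x₄ }, { x₁, x₃, x₄ }, { x₂, x₃, x₄ }, S }

Derivation:
Start: 𝒢 ∪ {∅, S} = { {}, { x₁ }, { x₃, x₄ }, { x₂, x₃, x₄ }, S }.
Pass 1 (2 new):
  { x₁, x₂ }  = { x₃, x₄ }ᶜ
  { x₁, x₃, x₄ }  = { x₃, x₄ } ∪ { x₁ }
  (now 7)
Pass 2 adds 1:
  { x₂ }  = { x₁, x₃, x₄ }ᶜ
  (now 8)
Pass 3: no new sets; the family is a σ-algebra.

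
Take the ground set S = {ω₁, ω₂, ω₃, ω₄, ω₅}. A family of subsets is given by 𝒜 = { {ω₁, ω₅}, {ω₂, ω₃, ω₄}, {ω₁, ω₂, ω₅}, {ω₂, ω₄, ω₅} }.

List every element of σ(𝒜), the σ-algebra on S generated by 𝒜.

Seed the family with 𝒜 together with ∅ and S: { ∅, {ω₁, ω₅}, {ω₁, ω₂, ω₅}, {ω₂, ω₃, ω₄}, {ω₂, ω₄, ω₅}, S }.
Step 1: 4 new —
  {ω₁, ω₃}  = S∖{ω₂, ω₄, ω₅}
  {ω₃, ω₄}  = S∖{ω₁, ω₂, ω₅}
  {ω₁, ω₂, ω₄, ω₅}  = {ω₁, ω₂, ω₅} ∪ {ω₂, ω₄, ω₅}
  {ω₂, ω₃, ω₄, ω₅}  = {ω₂, ω₃, ω₄} ∪ {ω₂, ω₄, ω₅}
  |family| = 10
Step 2: 7 new —
  {ω₁}  = S∖{ω₂, ω₃, ω₄, ω₅}
  {ω₃}  = S∖{ω₁, ω₂, ω₄, ω₅}
  {ω₁, ω₃, ω₄}  = {ω₃, ω₄} ∪ {ω₁, ω₃}
  {ω₁, ω₃, ω₅}  = {ω₁, ω₃} ∪ {ω₁, ω₅}
  {ω₁, ω₂, ω₃, ω₄}  = {ω₂, ω₃, ω₄} ∪ {ω₁, ω₃}
  {ω₁, ω₂, ω₃, ω₅}  = {ω₁, ω₂, ω₅} ∪ {ω₁, ω₃}
  {ω₁, ω₃, ω₄, ω₅}  = {ω₃, ω₄} ∪ {ω₁, ω₅}
  |family| = 17
Step 3 (5 new):
  {ω₂}  = S∖{ω₁, ω₃, ω₄, ω₅}
  {ω₄}  = S∖{ω₁, ω₂, ω₃, ω₅}
  {ω₅}  = S∖{ω₁, ω₂, ω₃, ω₄}
  {ω₂, ω₄}  = S∖{ω₁, ω₃, ω₅}
  {ω₂, ω₅}  = S∖{ω₁, ω₃, ω₄}
  |family| = 22
Step 4 (10 new):
  {ω₁, ω₂}  = {ω₂} ∪ {ω₁}
  {ω₁, ω₄}  = {ω₄} ∪ {ω₁}
  {ω₂, ω₃}  = {ω₂} ∪ {ω₃}
  {ω₃, ω₅}  = {ω₅} ∪ {ω₃}
  {ω₄, ω₅}  = {ω₅} ∪ {ω₄}
  {ω₁, ω₂, ω₃}  = {ω₂} ∪ {ω₁, ω₃}
  {ω₁, ω₂, ω₄}  = {ω₂, ω₄} ∪ {ω₁}
  {ω₁, ω₄, ω₅}  = {ω₁, ω₅} ∪ {ω₄}
  {ω₂, ω₃, ω₅}  = {ω₂, ω₅} ∪ {ω₃}
  {ω₃, ω₄, ω₅}  = {ω₃, ω₄} ∪ {ω₅}
  |family| = 32
Step 5: stable.

Therefore σ(𝒜) = { ∅, {ω₁}, {ω₂}, {ω₃}, {ω₄}, {ω₅}, {ω₁, ω₂}, {ω₁, ω₃}, {ω₁, ω₄}, {ω₁, ω₅}, {ω₂, ω₃}, {ω₂, ω₄}, {ω₂, ω₅}, {ω₃, ω₄}, {ω₃, ω₅}, {ω₄, ω₅}, {ω₁, ω₂, ω₃}, {ω₁, ω₂, ω₄}, {ω₁, ω₂, ω₅}, {ω₁, ω₃, ω₄}, {ω₁, ω₃, ω₅}, {ω₁, ω₄, ω₅}, {ω₂, ω₃, ω₄}, {ω₂, ω₃, ω₅}, {ω₂, ω₄, ω₅}, {ω₃, ω₄, ω₅}, {ω₁, ω₂, ω₃, ω₄}, {ω₁, ω₂, ω₃, ω₅}, {ω₁, ω₂, ω₄, ω₅}, {ω₁, ω₃, ω₄, ω₅}, {ω₂, ω₃, ω₄, ω₅}, S } (|σ(𝒜)| = 32).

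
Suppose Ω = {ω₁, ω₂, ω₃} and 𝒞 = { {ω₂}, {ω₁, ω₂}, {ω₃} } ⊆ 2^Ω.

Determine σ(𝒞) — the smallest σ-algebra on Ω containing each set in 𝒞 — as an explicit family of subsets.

|σ(𝒞)| = 8.  σ(𝒞) = { {}, {ω₁}, {ω₂}, {ω₃}, {ω₁, ω₂}, {ω₁, ω₃}, {ω₂, ω₃}, Ω }

Derivation:
Take S₀ = 𝒞 ∪ {∅, Ω} = { {}, {ω₂}, {ω₃}, {ω₁, ω₂}, Ω }.
Step 1: +2 →
  {ω₁, ω₃}  = complement {ω₂}
  {ω₂, ω₃}  = {ω₃} ∪ {ω₂}
  [7 total]
Step 2: +1 →
  {ω₁}  = complement {ω₂, ω₃}
  [8 total]
After Step 3 the family is unchanged; done.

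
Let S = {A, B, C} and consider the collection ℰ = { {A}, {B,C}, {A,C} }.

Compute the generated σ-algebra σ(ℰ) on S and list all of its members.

Begin from { ∅, {A}, {A,C}, {B,C}, S } (that is, ℰ plus ∅ and S).
Pass 1: +1 →
  {B}  = {A,C}ᶜ
  [6 total]
Pass 2. New:
  {A,B}  = {B} ∪ {A}
  [7 total]
Pass 3 (1 new):
  {C}  = {A,B}ᶜ
  [8 total]
Pass 4: stable.

σ(ℰ) = { ∅, {A}, {B}, {C}, {A,B}, {A,C}, {B,C}, S }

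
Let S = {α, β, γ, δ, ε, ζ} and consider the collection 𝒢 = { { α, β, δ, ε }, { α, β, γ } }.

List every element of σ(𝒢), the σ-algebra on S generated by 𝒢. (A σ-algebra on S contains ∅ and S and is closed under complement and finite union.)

Initial family (4 sets): { {}, { α, β, γ }, { α, β, δ, ε }, S }.
Pass 1. New:
  { γ, ζ }  = S∖{ α, β, δ, ε }
  { δ, ε, ζ }  = S∖{ α, β, γ }
  { α, β, γ, δ, ε }  = { α, β, γ } ∪ { α, β, δ, ε }
  [7 total]
Pass 2 (4 new):
  { ζ }  = S∖{ α, β, γ, δ, ε }
  { α, β, γ, ζ }  = { α, β, γ } ∪ { γ, ζ }
  { γ, δ, ε, ζ }  = { γ, ζ } ∪ { δ, ε, ζ }
  { α, β, δ, ε, ζ }  = { δ, ε, ζ } ∪ { α, β, δ, ε }
  [11 total]
Pass 3 (3 new):
  { γ }  = S∖{ α, β, δ, ε, ζ }
  { α, β }  = S∖{ γ, δ, ε, ζ }
  { δ, ε }  = S∖{ α, β, γ, ζ }
  [14 total]
Pass 4. New:
  { α, β, ζ }  = { α, β } ∪ { ζ }
  { γ, δ, ε }  = { δ, ε } ∪ { γ }
  [16 total]
Pass 5 adds nothing — fixpoint reached.

Therefore σ(𝒢) = { {}, { γ }, { ζ }, { α, β }, { γ, ζ }, { δ, ε }, { α, β, γ }, { α, β, ζ }, { γ, δ, ε }, { δ, ε, ζ }, { α, β, γ, ζ }, { α, β, δ, ε }, { γ, δ, ε, ζ }, { α, β, γ, δ, ε }, { α, β, δ, ε, ζ }, S } (|σ(𝒢)| = 16).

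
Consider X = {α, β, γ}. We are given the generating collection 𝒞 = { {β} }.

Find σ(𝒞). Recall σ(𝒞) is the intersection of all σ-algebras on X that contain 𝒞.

Take S₀ = 𝒞 ∪ {∅, X} = { {}, {β}, X }.
Step 1. New:
  {α, γ}  = ᶜ of {β}
  |family| = 4
After Step 2 the family is unchanged; done.

Hence σ(𝒞) has 4 members: { {}, {β}, {α, γ}, X }.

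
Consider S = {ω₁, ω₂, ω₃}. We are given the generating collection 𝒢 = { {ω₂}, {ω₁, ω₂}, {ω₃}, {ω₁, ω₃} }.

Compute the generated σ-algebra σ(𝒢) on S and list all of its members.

σ(𝒢) (8 sets): { ∅, {ω₁}, {ω₂}, {ω₃}, {ω₁, ω₂}, {ω₁, ω₃}, {ω₂, ω₃}, S }

Trace:
Take S₀ = 𝒢 ∪ {∅, S} = { ∅, {ω₂}, {ω₃}, {ω₁, ω₂}, {ω₁, ω₃}, S }.
Iteration 1: +1 →
  {ω₂, ω₃}  = {ω₃} ∪ {ω₂}
  (now 7)
Iteration 2 adds 1:
  {ω₁}  = S∖{ω₂, ω₃}
  (now 8)
Iteration 3 adds nothing — fixpoint reached.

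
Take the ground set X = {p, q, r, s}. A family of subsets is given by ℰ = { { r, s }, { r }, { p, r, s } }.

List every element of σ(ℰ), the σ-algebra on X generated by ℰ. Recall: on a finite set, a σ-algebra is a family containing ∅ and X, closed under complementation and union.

σ(ℰ) (16 sets): { {  }, { p }, { q }, { r }, { s }, { p, q }, { p, r }, { p, s }, { q, r }, { q, s }, { r, s }, { p, q, r }, { p, q, s }, { p, r, s }, { q, r, s }, X }

Working:
Start: ℰ ∪ {∅, X} = { {  }, { r }, { r, s }, { p, r, s }, X }.
Pass 1. New:
  { q }  = { p, r, s }ᶜ
  { p, q }  = { r, s }ᶜ
  { p, q, s }  = { r }ᶜ
Pass 2 adds 3:
  { q, r }  = { r } ∪ { q }
  { p, q, r }  = { r } ∪ { p, q }
  { q, r, s }  = { q } ∪ { r, s }
Pass 3. New:
  { p }  = { q, r, s }ᶜ
  { s }  = { p, q, r }ᶜ
  { p, s }  = { q, r }ᶜ
Pass 4 adds 2:
  { p, r }  = { r } ∪ { p }
  { q, s }  = { s } ∪ { q }
Pass 5: no new sets; the family is a σ-algebra.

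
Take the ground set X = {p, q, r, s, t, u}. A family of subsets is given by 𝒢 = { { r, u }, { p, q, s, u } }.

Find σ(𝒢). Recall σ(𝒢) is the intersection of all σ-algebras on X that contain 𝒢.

Begin from { {}, { r, u }, { p, q, s, u }, X } (that is, 𝒢 plus ∅ and X).
Iteration 1. New:
  { r, t }  = { p, q, s, u }ᶜ
  { p, q, s, t }  = { r, u }ᶜ
  { p, q, r, s, u }  = { r, u } ∪ { p, q, s, u }
  — 7 sets.
Iteration 2 (4 new):
  { t }  = { p, q, r, s, u }ᶜ
  { r, t, u }  = { r, u } ∪ { r, t }
  { p, q, r, s, t }  = { r, t } ∪ { p, q, s, t }
  { p, q, s, t, u }  = { p, q, s, u } ∪ { p, q, s, t }
  — 11 sets.
Iteration 3: +3 →
  { r }  = { p, q, s, t, u }ᶜ
  { u }  = { p, q, r, s, t }ᶜ
  { p, q, s }  = { r, t, u }ᶜ
  — 14 sets.
Iteration 4 (2 new):
  { t, u }  = { t } ∪ { u }
  { p, q, r, s }  = { r } ∪ { p, q, s }
  — 16 sets.
Iteration 5 adds nothing — fixpoint reached.

|σ(𝒢)| = 16.  σ(𝒢) = { {}, { r }, { t }, { u }, { r, t }, { r, u }, { t, u }, { p, q, s }, { r, t, u }, { p, q, r, s }, { p, q, s, t }, { p, q, s, u }, { p, q, r, s, t }, { p, q, r, s, u }, { p, q, s, t, u }, X }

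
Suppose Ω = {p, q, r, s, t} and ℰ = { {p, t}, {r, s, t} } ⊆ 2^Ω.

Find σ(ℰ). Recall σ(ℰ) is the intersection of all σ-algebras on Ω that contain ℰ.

σ(ℰ) (16 sets): { {}, {p}, {q}, {t}, {p, q}, {p, t}, {q, t}, {r, s}, {p, q, t}, {p, r, s}, {q, r, s}, {r, s, t}, {p, q, r, s}, {p, r, s, t}, {q, r, s, t}, Ω }

Derivation:
Initial family (4 sets): { {}, {p, t}, {r, s, t}, Ω }.
Step 1: 3 new —
  {p, q}  = Ω∖{r, s, t}
  {q, r, s}  = Ω∖{p, t}
  {p, r, s, t}  = {r, s, t} ∪ {p, t}
  — 7 sets.
Step 2. New:
  {q}  = Ω∖{p, r, s, t}
  {p, q, t}  = {p, q} ∪ {p, t}
  {p, q, r, s}  = {q, r, s} ∪ {p, q}
  {q, r, s, t}  = {r, s, t} ∪ {q, r, s}
  — 11 sets.
Step 3 (3 new):
  {p}  = Ω∖{q, r, s, t}
  {t}  = Ω∖{p, q, r, s}
  {r, s}  = Ω∖{p, q, t}
  — 14 sets.
Step 4 adds 2:
  {q, t}  = {q} ∪ {t}
  {p, r, s}  = {r, s} ∪ {p}
  — 16 sets.
Step 5: no new sets; the family is a σ-algebra.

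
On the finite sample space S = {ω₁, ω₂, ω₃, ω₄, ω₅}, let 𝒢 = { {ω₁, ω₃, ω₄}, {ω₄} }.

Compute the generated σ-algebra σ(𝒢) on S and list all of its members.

Initial family (4 sets): { ∅, {ω₄}, {ω₁, ω₃, ω₄}, S }.
Iteration 1: 2 new —
  {ω₂, ω₅}  = complement {ω₁, ω₃, ω₄}
  {ω₁, ω₂, ω₃, ω₅}  = complement {ω₄}
  [6 total]
Iteration 2 adds 1:
  {ω₂, ω₄, ω₅}  = {ω₂, ω₅} ∪ {ω₄}
  [7 total]
Iteration 3: +1 →
  {ω₁, ω₃}  = complement {ω₂, ω₄, ω₅}
  [8 total]
Iteration 4: stable.

|σ(𝒢)| = 8.  σ(𝒢) = { ∅, {ω₄}, {ω₁, ω₃}, {ω₂, ω₅}, {ω₁, ω₃, ω₄}, {ω₂, ω₄, ω₅}, {ω₁, ω₂, ω₃, ω₅}, S }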